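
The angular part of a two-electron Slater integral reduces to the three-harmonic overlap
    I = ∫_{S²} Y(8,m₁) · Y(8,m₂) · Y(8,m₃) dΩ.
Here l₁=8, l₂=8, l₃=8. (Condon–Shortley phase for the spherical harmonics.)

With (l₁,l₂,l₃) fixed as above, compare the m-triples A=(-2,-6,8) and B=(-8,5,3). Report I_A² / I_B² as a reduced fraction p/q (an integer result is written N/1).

l's match ⇒ only the (l;m) 3-j factors differ between A and B.
A: triangle coeff Δ(8,8,8) = 1/236637794250; Σ_t [2,2]: t=2:+1/2341011456000 = 1/2341011456000; (3j)²=273/37145 [(8 8 8; -2 -6 8)], sign=+1
B: triangle coeff Δ(8,8,8) = 1/236637794250; Σ_t [8,8]: t=8:+1/1170505728000 = 1/1170505728000; (3j)²=429/37145 [(8 8 8; -8 5 3)], sign=-1
I_A²/I_B² = (273/37145)/(429/37145) = 7/11

7/11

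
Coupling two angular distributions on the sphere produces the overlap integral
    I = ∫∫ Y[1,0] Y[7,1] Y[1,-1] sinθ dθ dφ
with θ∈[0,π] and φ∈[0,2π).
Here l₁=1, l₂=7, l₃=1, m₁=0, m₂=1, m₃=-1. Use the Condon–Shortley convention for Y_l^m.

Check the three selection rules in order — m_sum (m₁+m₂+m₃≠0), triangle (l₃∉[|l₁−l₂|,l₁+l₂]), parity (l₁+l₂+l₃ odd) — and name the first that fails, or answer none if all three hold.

triangle

azimuthal sum: 0 + 1 − 1 = 0  ✓
6 ≤ 1 ≤ 8 (triangle on l)  ✗
L = 1 + 7 + 1 = 9 (odd)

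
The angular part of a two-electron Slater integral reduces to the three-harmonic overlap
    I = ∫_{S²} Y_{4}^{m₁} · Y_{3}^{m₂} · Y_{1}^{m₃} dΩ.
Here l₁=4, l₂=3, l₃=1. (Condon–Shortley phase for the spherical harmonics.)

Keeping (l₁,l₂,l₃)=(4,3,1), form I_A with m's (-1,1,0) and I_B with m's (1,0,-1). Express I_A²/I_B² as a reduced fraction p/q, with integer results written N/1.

Same 4,3,1: normalisation and zero-m 3j drop out of the ratio.
A: Δ: 6! 2! 0! / 9! → 1/252; sum: t=4:+1/48 = 1/48; 3j²(4 3 1; -1 1 0) = Δ·Π!·Σ² = 5/84  (sign -1)
B: Δ: 6! 2! 0! / 9! → 1/252; sum: t=3:−1/72 = -1/72; 3j²(4 3 1; 1 0 -1) = Δ·Π!·Σ² = 5/126  (sign -1)
I_A²/I_B² = (5/84)/(5/126) = 3/2

3/2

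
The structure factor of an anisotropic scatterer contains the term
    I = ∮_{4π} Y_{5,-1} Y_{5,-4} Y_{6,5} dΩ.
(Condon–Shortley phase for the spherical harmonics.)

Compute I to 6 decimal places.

Rules hold: Σm=0, L=16 even, 0≤6≤10.
N = 11·11·13 = 1573
Δ = 4!·6!·6!/17! = 1/28588560
Racah Σ t=0..4: t=0:+1/345600 t=1:−1/13824 t=2:+1/5184 t=3:−1/13824 t=4:+1/345600 = 7/129600
⇒ 3j(5 5 6; 0 0 0)² = 80/7293, sgn +1
Racah Σ t=0..1: t=0:+1/2073600 t=1:−1/518400 = -1/691200
⇒ 3j(5 5 6; -1 -4 5)² = 81/4420, sgn +1
4πI² = N·(3j₀)²·(3jₘ)² = 1188/3757
I = +1·√(0.31621/4π) = 0.15862904

0.158629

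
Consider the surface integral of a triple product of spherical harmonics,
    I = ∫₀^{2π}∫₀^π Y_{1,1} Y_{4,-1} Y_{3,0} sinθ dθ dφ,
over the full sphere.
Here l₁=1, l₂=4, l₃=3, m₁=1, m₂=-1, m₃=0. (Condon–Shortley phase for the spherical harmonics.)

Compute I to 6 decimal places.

-0.194664

m-sum 0 ✓  L=8 even ✓  3≤3≤5 ✓
Π(2lᵢ+1) = 3×9×7 = 189
triangle coeff Δ(1,4,3) = 1/252
Σ_t [1,1]: t=1:−1/36 = -1/36
(3j)²=4/63 [(1 4 3; 0 0 0)], sign=+1
Σ_t [0,0]: t=0:+1/72 = 1/72
(3j)²=5/126 [(1 4 3; 1 -1 0)], sign=-1
⇒ 4πI² = 10/21
I = (-1)√(10/21/(4π)) = -0.19466390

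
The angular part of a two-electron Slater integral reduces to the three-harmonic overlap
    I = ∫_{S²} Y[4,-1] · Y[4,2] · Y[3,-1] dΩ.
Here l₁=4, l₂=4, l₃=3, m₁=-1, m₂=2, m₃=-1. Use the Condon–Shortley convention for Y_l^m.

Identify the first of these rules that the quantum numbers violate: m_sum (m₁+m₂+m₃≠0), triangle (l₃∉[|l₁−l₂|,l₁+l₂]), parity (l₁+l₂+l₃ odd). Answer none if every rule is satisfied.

parity

Σmᵢ = 0  ✓
l₃∈[|l₁−l₂|,l₁+l₂]=[0,8], have l₃=3  ✓
Σlᵢ = 11 ⇒ odd  ✗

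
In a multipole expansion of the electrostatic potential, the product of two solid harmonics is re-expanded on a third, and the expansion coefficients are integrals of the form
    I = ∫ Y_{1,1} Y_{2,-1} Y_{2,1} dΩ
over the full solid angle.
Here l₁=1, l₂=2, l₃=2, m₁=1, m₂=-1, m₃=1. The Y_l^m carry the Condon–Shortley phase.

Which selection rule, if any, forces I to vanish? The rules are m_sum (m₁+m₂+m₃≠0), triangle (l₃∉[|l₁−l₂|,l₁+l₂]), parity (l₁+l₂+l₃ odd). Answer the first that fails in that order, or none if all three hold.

azimuthal sum: 1 − 1 + 1 = 1  ✗
1 ≤ 2 ≤ 3 (triangle on l)
L = 1 + 2 + 2 = 5 (odd)

m_sum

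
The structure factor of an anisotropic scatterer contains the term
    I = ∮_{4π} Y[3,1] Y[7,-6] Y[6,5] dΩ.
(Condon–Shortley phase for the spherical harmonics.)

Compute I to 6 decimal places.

m-sum 0 ✓  L=16 even ✓  4≤6≤10 ✓
Π(2lᵢ+1) = 7×15×13 = 1365
triangle coeff Δ(3,7,6) = 1/2042040
Σ_t [1,3]: t=1:−1/207360 t=2:+1/57600 t=3:−1/207360 = 1/129600
(3j)²=168/12155 [(3 7 6; 0 0 0)], sign=+1
Σ_t [0,1]: t=0:+1/17418240 t=1:−1/21772800 = 1/87091200
(3j)²=11/14280 [(3 7 6; 1 -6 5)], sign=-1
⇒ 4πI² = 21/1445
I = (-1)√(21/1445/(4π)) = -0.03400719

-0.034007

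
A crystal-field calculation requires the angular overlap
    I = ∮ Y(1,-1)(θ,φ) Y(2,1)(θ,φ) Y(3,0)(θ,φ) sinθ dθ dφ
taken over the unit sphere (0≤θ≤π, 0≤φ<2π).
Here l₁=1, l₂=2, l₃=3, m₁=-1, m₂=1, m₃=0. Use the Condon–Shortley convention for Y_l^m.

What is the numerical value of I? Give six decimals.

Rules hold: Σm=0, L=6 even, 1≤3≤3.
N = 3·5·7 = 105
Δ = 0!·2!·4!/7! = 1/105
Racah Σ t=0..0: t=0:+1/4 = 1/4
⇒ 3j(1 2 3; 0 0 0)² = 3/35, sgn -1
Racah Σ t=0..0: t=0:+1/12 = 1/12
⇒ 3j(1 2 3; -1 1 0)² = 1/35, sgn -1
4πI² = N·(3j₀)²·(3jₘ)² = 9/35
I = +1·√(0.257143/4π) = 0.14304817

0.143048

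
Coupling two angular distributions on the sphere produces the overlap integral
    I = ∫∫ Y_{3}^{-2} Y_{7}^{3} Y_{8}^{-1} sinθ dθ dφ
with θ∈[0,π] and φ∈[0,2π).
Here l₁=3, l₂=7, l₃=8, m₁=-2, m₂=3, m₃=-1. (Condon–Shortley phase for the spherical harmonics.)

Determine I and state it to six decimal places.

0.166232

Checks pass: Σm=0; 18 even; l₃=8∈[4,10].
(2·3+1)(2·7+1)(2·8+1) = 1785
Δ: 2! 4! 12! / 19! → 1/5290740
sum: t=0:+1/7257600 t=1:−1/2073600 t=2:+1/7257600 = -1/4838400
3j²(3 7 8; 0 0 0) = Δ·Π!·Σ² = 252/20995  (sign -1)
sum: t=1:−1/52254720 t=2:+1/11612160 = 1/14929920
3j²(3 7 8; -2 3 -1) = Δ·Π!·Σ² = 1225/75582  (sign -1)
combine: 4πI² = 1785·252/20995·1225/75582 = 360150/1037153
take √, sign +1: I = 0.16623228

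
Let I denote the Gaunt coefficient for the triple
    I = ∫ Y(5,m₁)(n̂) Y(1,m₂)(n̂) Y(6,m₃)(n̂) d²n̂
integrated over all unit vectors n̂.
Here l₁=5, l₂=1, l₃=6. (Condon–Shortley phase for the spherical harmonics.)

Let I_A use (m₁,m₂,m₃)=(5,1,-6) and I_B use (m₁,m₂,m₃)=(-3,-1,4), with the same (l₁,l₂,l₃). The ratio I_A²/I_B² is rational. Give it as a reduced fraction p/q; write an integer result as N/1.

22/15

Shared (l₁,l₂,l₃)=(5,1,6): N and (l;000)² cancel in I_A²/I_B².
A: Δ = 0!·10!·2!/13! = 1/858; Racah Σ t=0..0: t=0:+1/7257600 = 1/7257600; ⇒ 3j(5 1 6; 5 1 -6)² = 1/13, sgn +1
B: Δ = 0!·10!·2!/13! = 1/858; Racah Σ t=0..0: t=0:+1/161280 = 1/161280; ⇒ 3j(5 1 6; -3 -1 4)² = 15/286, sgn +1
I_A²/I_B² = (1/13)/(15/286) = 22/15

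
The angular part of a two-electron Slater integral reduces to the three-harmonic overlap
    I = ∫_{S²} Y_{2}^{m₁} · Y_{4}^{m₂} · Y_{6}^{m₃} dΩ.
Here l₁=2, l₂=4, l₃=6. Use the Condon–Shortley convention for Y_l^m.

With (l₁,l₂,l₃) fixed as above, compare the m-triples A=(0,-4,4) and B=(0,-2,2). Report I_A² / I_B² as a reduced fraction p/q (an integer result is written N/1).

l's match ⇒ only the (l;m) 3-j factors differ between A and B.
A: triangle coeff Δ(2,4,6) = 1/6435; Σ_t [0,0]: t=0:+1/161280 = 1/161280; (3j)²=1/143 [(2 4 6; 0 -4 4)], sign=+1
B: triangle coeff Δ(2,4,6) = 1/6435; Σ_t [0,0]: t=0:+1/5760 = 1/5760; (3j)²=56/2145 [(2 4 6; 0 -2 2)], sign=+1
I_A²/I_B² = (1/143)/(56/2145) = 15/56

15/56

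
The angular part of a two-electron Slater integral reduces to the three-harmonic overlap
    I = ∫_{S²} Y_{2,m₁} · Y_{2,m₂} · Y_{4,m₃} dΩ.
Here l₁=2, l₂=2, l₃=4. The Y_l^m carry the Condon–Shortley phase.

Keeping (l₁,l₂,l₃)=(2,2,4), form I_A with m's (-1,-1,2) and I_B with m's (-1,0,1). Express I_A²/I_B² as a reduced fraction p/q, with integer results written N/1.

l's match ⇒ only the (l;m) 3-j factors differ between A and B.
A: triangle coeff Δ(2,2,4) = 1/630; Σ_t [0,0]: t=0:+1/36 = 1/36; (3j)²=4/63 [(2 2 4; -1 -1 2)], sign=+1
B: triangle coeff Δ(2,2,4) = 1/630; Σ_t [0,0]: t=0:+1/24 = 1/24; (3j)²=1/21 [(2 2 4; -1 0 1)], sign=-1
I_A²/I_B² = (4/63)/(1/21) = 4/3

4/3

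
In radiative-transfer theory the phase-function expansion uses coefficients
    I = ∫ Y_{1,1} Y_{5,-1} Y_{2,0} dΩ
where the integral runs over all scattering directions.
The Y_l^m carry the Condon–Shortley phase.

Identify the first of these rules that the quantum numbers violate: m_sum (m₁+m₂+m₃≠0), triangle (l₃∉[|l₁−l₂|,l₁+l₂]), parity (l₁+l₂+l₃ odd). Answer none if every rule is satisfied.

triangle

Σmᵢ = 0  ✓
l₃∈[|l₁−l₂|,l₁+l₂]=[4,6], have l₃=2  ✗
Σlᵢ = 8 ⇒ even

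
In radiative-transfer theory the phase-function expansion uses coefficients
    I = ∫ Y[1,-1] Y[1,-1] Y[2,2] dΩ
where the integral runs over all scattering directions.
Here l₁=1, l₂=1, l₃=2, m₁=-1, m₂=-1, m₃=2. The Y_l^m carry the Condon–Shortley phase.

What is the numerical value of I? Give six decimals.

Rules hold: Σm=0, L=4 even, 0≤2≤2.
N = 3·3·5 = 45
Δ = 0!·2!·2!/5! = 1/30
Racah Σ t=0..0: t=0:+1/1 = 1/1
⇒ 3j(1 1 2; 0 0 0)² = 2/15, sgn +1
Racah Σ t=0..0: t=0:+1/4 = 1/4
⇒ 3j(1 1 2; -1 -1 2)² = 1/5, sgn +1
4πI² = N·(3j₀)²·(3jₘ)² = 6/5
I = +1·√(1.2/4π) = 0.30901936

0.309019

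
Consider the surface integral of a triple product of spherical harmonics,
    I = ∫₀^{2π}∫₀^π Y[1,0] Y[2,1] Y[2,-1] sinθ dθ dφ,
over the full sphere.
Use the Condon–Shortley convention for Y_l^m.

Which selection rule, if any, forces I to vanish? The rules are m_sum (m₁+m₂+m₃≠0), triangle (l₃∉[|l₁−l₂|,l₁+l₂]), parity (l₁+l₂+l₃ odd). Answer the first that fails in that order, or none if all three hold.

parity

Σmᵢ = 0  ✓
l₃∈[|l₁−l₂|,l₁+l₂]=[1,3], have l₃=2  ✓
Σlᵢ = 5 ⇒ odd  ✗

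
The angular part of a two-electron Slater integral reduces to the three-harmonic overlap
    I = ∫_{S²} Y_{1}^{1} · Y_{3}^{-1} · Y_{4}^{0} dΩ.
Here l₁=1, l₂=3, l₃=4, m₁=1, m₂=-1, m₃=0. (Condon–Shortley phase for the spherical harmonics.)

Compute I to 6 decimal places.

0.150786

Checks pass: Σm=0; 8 even; l₃=4∈[2,4].
(2·1+1)(2·3+1)(2·4+1) = 189
Δ: 0! 2! 6! / 9! → 1/252
sum: t=0:+1/36 = 1/36
3j²(1 3 4; 0 0 0) = Δ·Π!·Σ² = 4/63  (sign +1)
sum: t=0:+1/96 = 1/96
3j²(1 3 4; 1 -1 0) = Δ·Π!·Σ² = 1/42  (sign +1)
combine: 4πI² = 189·4/63·1/42 = 2/7
take √, sign +1: I = 0.15078601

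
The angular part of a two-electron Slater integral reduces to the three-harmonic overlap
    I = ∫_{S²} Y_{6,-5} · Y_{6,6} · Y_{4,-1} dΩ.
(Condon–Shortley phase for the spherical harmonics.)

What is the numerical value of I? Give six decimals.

Checks pass: Σm=0; 16 even; l₃=4∈[0,12].
(2·6+1)(2·6+1)(2·4+1) = 1521
Δ: 8! 4! 4! / 17! → 1/15315300
sum: t=2:+1/829440 t=3:−1/25920 t=4:+1/9216 t=5:−1/25920 t=6:+1/829440 = 7/207360
3j²(6 6 4; 0 0 0) = Δ·Π!·Σ² = 28/2431  (sign +1)
sum: t=8:+1/5806080 = 1/5806080
3j²(6 6 4; -5 6 -1) = Δ·Π!·Σ² = 165/6188  (sign -1)
combine: 4πI² = 1521·28/2431·165/6188 = 135/289
take √, sign -1: I = -0.19280266

-0.192803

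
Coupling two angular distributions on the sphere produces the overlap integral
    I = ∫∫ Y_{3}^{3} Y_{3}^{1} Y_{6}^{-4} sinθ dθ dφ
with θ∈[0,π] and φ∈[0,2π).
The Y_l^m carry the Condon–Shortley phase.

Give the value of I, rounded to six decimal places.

0.171787

Checks pass: Σm=0; 12 even; l₃=6∈[0,6].
(2·3+1)(2·3+1)(2·6+1) = 637
Δ: 0! 6! 6! / 13! → 1/12012
sum: t=0:+1/1296 = 1/1296
3j²(3 3 6; 0 0 0) = Δ·Π!·Σ² = 100/3003  (sign +1)
sum: t=0:+1/34560 = 1/34560
3j²(3 3 6; 3 1 -4) = Δ·Π!·Σ² = 5/286  (sign +1)
combine: 4πI² = 637·100/3003·5/286 = 1750/4719
take √, sign +1: I = 0.17178653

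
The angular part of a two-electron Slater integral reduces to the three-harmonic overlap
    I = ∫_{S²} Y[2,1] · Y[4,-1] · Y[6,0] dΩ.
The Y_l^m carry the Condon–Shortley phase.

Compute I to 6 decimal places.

Rules hold: Σm=0, L=12 even, 2≤6≤6.
N = 5·9·13 = 585
Δ = 0!·4!·8!/13! = 1/6435
Racah Σ t=0..0: t=0:+1/2304 = 1/2304
⇒ 3j(2 4 6; 0 0 0)² = 5/143, sgn +1
Racah Σ t=0..0: t=0:+1/4320 = 1/4320
⇒ 3j(2 4 6; 1 -1 0)² = 8/429, sgn +1
4πI² = N·(3j₀)²·(3jₘ)² = 600/1573
I = +1·√(0.381437/4π) = 0.17422334

0.174223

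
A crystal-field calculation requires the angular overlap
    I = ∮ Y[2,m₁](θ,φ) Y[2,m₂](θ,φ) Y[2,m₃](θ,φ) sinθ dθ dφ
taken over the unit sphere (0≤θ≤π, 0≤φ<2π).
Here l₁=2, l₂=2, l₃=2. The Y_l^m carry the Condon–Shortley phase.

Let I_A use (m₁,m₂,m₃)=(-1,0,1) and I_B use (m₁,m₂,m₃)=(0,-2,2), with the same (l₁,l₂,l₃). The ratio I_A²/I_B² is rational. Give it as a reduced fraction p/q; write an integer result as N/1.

1/4

Same 2,2,2: normalisation and zero-m 3j drop out of the ratio.
A: Δ: 2! 2! 2! / 7! → 1/630; sum: t=1:−1/2 t=2:+1/4 = -1/4; 3j²(2 2 2; -1 0 1) = Δ·Π!·Σ² = 1/70  (sign +1)
B: Δ: 2! 2! 2! / 7! → 1/630; sum: t=0:+1/8 = 1/8; 3j²(2 2 2; 0 -2 2) = Δ·Π!·Σ² = 2/35  (sign +1)
I_A²/I_B² = (1/70)/(2/35) = 1/4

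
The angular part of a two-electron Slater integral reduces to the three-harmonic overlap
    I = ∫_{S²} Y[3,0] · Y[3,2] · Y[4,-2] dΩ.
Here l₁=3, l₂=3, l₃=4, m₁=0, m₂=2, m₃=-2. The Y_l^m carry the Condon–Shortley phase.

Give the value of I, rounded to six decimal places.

-0.044418

m-sum 0 ✓  L=10 even ✓  0≤4≤6 ✓
Π(2lᵢ+1) = 7×7×9 = 441
triangle coeff Δ(3,3,4) = 1/34650
Σ_t [0,2]: t=0:+1/72 t=1:−1/16 t=2:+1/72 = -5/144
(3j)²=2/77 [(3 3 4; 0 0 0)], sign=-1
Σ_t [1,2]: t=1:−1/96 t=2:+1/72 = 1/288
(3j)²=1/462 [(3 3 4; 0 2 -2)], sign=+1
⇒ 4πI² = 3/121
I = (-1)√(3/121/(4π)) = -0.04441841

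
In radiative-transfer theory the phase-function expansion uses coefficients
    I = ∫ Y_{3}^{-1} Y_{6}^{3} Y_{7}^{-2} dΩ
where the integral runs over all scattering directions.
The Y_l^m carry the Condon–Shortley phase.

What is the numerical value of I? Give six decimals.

-0.122872

Checks pass: Σm=0; 16 even; l₃=7∈[3,9].
(2·3+1)(2·6+1)(2·7+1) = 1365
Δ: 2! 4! 10! / 17! → 1/2042040
sum: t=0:+1/207360 t=1:−1/57600 t=2:+1/207360 = -1/129600
3j²(3 6 7; 0 0 0) = Δ·Π!·Σ² = 168/12155  (sign +1)
sum: t=0:+1/17418240 t=1:−1/483840 t=2:+1/241920 = 37/17418240
3j²(3 6 7; -1 3 -2) = Δ·Π!·Σ² = 1369/136136  (sign -1)
combine: 4πI² = 1365·168/12155·1369/136136 = 86247/454597
take √, sign -1: I = -0.12287224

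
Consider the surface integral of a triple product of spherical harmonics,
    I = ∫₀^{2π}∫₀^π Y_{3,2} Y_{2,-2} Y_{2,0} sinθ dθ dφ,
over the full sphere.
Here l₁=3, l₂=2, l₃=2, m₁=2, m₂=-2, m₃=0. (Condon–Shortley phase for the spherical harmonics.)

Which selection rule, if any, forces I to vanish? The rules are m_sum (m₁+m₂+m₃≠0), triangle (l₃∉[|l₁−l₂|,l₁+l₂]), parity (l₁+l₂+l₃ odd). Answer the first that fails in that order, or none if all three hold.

m₁+m₂+m₃ = 2 − 2 + 0 = 0  ✓
triangle: |3−2|=1 ≤ l₃=2 ≤ 3+2=5  ✓
parity: l₁+l₂+l₃ = 7 is odd  ✗

parity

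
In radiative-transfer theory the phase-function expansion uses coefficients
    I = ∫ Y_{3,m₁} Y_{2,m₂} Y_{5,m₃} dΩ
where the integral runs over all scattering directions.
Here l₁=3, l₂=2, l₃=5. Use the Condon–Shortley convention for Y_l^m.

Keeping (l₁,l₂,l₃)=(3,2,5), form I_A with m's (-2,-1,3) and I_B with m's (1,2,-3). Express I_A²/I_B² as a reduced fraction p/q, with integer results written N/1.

l's match ⇒ only the (l;m) 3-j factors differ between A and B.
A: triangle coeff Δ(3,2,5) = 1/2310; Σ_t [0,0]: t=0:+1/720 = 1/720; (3j)²=8/165 [(3 2 5; -2 -1 3)], sign=+1
B: triangle coeff Δ(3,2,5) = 1/2310; Σ_t [0,0]: t=0:+1/1152 = 1/1152; (3j)²=1/33 [(3 2 5; 1 2 -3)], sign=+1
I_A²/I_B² = (8/165)/(1/33) = 8/5

8/5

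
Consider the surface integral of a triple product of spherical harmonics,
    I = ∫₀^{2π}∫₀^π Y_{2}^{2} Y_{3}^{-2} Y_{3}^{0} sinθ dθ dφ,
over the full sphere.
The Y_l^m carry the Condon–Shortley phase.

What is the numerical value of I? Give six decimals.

Rules hold: Σm=0, L=8 even, 1≤3≤5.
N = 5·7·7 = 245
Δ = 2!·2!·4!/9! = 1/3780
Racah Σ t=0..2: t=0:+1/24 t=1:−1/4 t=2:+1/24 = -1/6
⇒ 3j(2 3 3; 0 0 0)² = 4/105, sgn +1
Racah Σ t=0..0: t=0:+1/24 = 1/24
⇒ 3j(2 3 3; 2 -2 0)² = 1/21, sgn -1
4πI² = N·(3j₀)²·(3jₘ)² = 4/9
I = -1·√(0.444444/4π) = -0.18806319

-0.188063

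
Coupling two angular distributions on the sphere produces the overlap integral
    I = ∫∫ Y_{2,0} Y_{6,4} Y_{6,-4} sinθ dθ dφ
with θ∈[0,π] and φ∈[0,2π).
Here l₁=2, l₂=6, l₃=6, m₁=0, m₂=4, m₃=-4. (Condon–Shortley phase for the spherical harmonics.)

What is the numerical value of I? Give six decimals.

-0.022938

Checks pass: Σm=0; 14 even; l₃=6∈[4,8].
(2·2+1)(2·6+1)(2·6+1) = 845
Δ: 2! 2! 10! / 15! → 1/90090
sum: t=0:+1/69120 t=1:−1/14400 t=2:+1/69120 = -7/172800
3j²(2 6 6; 0 0 0) = Δ·Π!·Σ² = 14/715  (sign -1)
sum: t=0:+1/14515200 t=1:−1/362880 t=2:+1/322560 = 1/2419200
3j²(2 6 6; 0 4 -4) = Δ·Π!·Σ² = 2/5005  (sign +1)
combine: 4πI² = 845·14/715·2/5005 = 4/605
take √, sign -1: I = -0.02293757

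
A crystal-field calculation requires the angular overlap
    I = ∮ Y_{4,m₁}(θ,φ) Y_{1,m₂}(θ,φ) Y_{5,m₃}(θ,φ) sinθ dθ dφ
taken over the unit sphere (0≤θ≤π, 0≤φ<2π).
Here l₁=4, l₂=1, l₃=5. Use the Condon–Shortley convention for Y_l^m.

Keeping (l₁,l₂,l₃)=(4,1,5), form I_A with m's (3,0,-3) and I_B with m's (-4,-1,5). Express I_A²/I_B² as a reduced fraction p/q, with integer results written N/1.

16/45

Same 4,1,5: normalisation and zero-m 3j drop out of the ratio.
A: Δ: 0! 8! 2! / 11! → 1/495; sum: t=0:+1/5040 = 1/5040; 3j²(4 1 5; 3 0 -3) = Δ·Π!·Σ² = 16/495  (sign +1)
B: Δ: 0! 8! 2! / 11! → 1/495; sum: t=0:+1/80640 = 1/80640; 3j²(4 1 5; -4 -1 5) = Δ·Π!·Σ² = 1/11  (sign +1)
I_A²/I_B² = (16/495)/(1/11) = 16/45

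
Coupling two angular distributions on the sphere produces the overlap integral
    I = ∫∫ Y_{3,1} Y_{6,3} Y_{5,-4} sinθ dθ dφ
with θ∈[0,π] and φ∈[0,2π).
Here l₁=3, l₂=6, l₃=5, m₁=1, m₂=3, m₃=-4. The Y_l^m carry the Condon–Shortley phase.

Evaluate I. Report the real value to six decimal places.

m-sum 0 ✓  L=14 even ✓  3≤5≤9 ✓
Π(2lᵢ+1) = 7×13×11 = 1001
triangle coeff Δ(3,6,5) = 1/675675
Σ_t [1,3]: t=1:−1/8640 t=2:+1/2304 t=3:−1/8640 = 7/34560
(3j)²=7/429 [(3 6 5; 0 0 0)], sign=-1
Σ_t [1,2]: t=1:−1/241920 t=2:+1/40320 = 1/48384
(3j)²=24/1001 [(3 6 5; 1 3 -4)], sign=-1
⇒ 4πI² = 56/143
I = (+1)√(56/143/(4π)) = 0.17653103

0.176531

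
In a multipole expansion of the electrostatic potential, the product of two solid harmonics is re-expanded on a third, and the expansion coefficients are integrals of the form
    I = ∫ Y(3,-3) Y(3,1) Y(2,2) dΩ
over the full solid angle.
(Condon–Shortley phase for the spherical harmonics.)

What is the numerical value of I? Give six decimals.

0.132981

m-sum 0 ✓  L=8 even ✓  0≤2≤6 ✓
Π(2lᵢ+1) = 7×7×5 = 245
triangle coeff Δ(3,3,2) = 1/3780
Σ_t [1,3]: t=1:−1/24 t=2:+1/4 t=3:−1/24 = 1/6
(3j)²=4/105 [(3 3 2; 0 0 0)], sign=+1
Σ_t [4,4]: t=4:+1/96 = 1/96
(3j)²=1/42 [(3 3 2; -3 1 2)], sign=+1
⇒ 4πI² = 2/9
I = (+1)√(2/9/(4π)) = 0.13298076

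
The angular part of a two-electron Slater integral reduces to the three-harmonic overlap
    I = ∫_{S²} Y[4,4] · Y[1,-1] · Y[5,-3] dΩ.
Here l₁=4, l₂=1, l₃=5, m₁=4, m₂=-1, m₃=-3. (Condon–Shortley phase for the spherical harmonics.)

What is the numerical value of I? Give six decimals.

-0.049106

Rules hold: Σm=0, L=10 even, 3≤5≤5.
N = 9·3·11 = 297
Δ = 0!·8!·2!/11! = 1/495
Racah Σ t=0..0: t=0:+1/576 = 1/576
⇒ 3j(4 1 5; 0 0 0)² = 5/99, sgn -1
Racah Σ t=0..0: t=0:+1/80640 = 1/80640
⇒ 3j(4 1 5; 4 -1 -3)² = 1/495, sgn +1
4πI² = N·(3j₀)²·(3jₘ)² = 1/33
I = -1·√(0.030303/4π) = -0.04910640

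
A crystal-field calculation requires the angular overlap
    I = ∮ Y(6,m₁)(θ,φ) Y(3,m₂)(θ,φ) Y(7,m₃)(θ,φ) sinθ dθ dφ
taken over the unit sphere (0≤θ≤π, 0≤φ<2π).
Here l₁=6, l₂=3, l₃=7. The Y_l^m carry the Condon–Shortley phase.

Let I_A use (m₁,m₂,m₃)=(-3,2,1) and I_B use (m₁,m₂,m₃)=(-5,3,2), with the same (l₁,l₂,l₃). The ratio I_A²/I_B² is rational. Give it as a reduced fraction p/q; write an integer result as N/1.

l's match ⇒ only the (l;m) 3-j factors differ between A and B.
A: triangle coeff Δ(6,3,7) = 1/2042040; Σ_t [1,2]: t=1:−1/1935360 t=2:+1/362880 = 13/5806080; (3j)²=195/10472 [(6 3 7; -3 2 1)], sign=+1
B: triangle coeff Δ(6,3,7) = 1/2042040; Σ_t [2,2]: t=2:+1/17418240 = 1/17418240; (3j)²=25/12376 [(6 3 7; -5 3 2)], sign=-1
I_A²/I_B² = (195/10472)/(25/12376) = 507/55

507/55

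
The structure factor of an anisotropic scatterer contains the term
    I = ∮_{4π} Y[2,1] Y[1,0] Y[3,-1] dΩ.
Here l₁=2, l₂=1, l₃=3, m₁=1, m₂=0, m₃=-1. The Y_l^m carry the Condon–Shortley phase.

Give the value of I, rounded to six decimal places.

m-sum 0 ✓  L=6 even ✓  1≤3≤3 ✓
Π(2lᵢ+1) = 5×3×7 = 105
triangle coeff Δ(2,1,3) = 1/105
Σ_t [0,0]: t=0:+1/4 = 1/4
(3j)²=3/35 [(2 1 3; 0 0 0)], sign=-1
Σ_t [0,0]: t=0:+1/6 = 1/6
(3j)²=8/105 [(2 1 3; 1 0 -1)], sign=+1
⇒ 4πI² = 24/35
I = (-1)√(24/35/(4π)) = -0.23359668

-0.233597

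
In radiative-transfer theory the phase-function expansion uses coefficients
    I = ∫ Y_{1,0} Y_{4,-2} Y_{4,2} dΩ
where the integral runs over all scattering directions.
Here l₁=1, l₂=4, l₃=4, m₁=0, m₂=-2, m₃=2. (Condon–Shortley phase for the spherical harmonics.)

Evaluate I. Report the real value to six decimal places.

L=9 odd ⇒ parity kills the (l;000) factor ⇒ I = 0

0.000000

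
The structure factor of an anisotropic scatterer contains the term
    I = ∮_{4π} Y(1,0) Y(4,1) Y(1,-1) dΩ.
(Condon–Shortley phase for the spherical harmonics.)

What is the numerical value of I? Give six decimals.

l₃=1 ∉ [3,5] — triangle fails ⇒ I = 0

0.000000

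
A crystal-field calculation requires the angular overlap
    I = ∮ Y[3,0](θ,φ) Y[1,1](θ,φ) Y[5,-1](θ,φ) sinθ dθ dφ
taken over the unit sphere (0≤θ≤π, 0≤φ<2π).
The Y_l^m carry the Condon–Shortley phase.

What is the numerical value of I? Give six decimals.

0.000000

l₃=5 ∉ [2,4] — triangle fails ⇒ I = 0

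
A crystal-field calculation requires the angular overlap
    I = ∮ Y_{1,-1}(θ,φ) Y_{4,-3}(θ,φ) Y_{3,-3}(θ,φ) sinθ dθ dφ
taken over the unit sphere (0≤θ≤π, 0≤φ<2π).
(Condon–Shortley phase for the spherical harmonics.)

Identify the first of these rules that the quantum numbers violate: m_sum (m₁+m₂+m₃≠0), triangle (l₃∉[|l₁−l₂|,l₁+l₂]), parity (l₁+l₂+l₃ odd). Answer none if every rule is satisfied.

m_sum

m₁+m₂+m₃ = -1 − 3 − 3 = -7  ✗
triangle: |1−4|=3 ≤ l₃=3 ≤ 1+4=5
parity: l₁+l₂+l₃ = 8 is even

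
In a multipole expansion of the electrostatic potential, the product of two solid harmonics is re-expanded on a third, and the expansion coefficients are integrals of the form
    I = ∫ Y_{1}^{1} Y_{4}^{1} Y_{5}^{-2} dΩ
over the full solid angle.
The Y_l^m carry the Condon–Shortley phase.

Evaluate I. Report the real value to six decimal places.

Rules hold: Σm=0, L=10 even, 3≤5≤5.
N = 3·9·11 = 297
Δ = 0!·2!·8!/11! = 1/495
Racah Σ t=0..0: t=0:+1/576 = 1/576
⇒ 3j(1 4 5; 0 0 0)² = 5/99, sgn -1
Racah Σ t=0..0: t=0:+1/1440 = 1/1440
⇒ 3j(1 4 5; 1 1 -2)² = 7/165, sgn -1
4πI² = N·(3j₀)²·(3jₘ)² = 7/11
I = +1·√(0.636364/4π) = 0.22503380

0.225034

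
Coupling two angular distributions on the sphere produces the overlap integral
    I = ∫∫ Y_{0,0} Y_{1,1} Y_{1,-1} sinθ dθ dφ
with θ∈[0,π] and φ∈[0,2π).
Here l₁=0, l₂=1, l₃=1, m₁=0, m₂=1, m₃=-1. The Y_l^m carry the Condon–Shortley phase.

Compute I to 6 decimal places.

Checks pass: Σm=0; 2 even; l₃=1∈[1,1].
(2·0+1)(2·1+1)(2·1+1) = 9
Δ: 0! 0! 2! / 3! → 1/3
sum: t=0:+1/1 = 1/1
3j²(0 1 1; 0 0 0) = Δ·Π!·Σ² = 1/3  (sign -1)
sum: t=0:+1/2 = 1/2
3j²(0 1 1; 0 1 -1) = Δ·Π!·Σ² = 1/3  (sign +1)
combine: 4πI² = 9·1/3·1/3 = 1/1
take √, sign -1: I = -0.28209479

-0.282095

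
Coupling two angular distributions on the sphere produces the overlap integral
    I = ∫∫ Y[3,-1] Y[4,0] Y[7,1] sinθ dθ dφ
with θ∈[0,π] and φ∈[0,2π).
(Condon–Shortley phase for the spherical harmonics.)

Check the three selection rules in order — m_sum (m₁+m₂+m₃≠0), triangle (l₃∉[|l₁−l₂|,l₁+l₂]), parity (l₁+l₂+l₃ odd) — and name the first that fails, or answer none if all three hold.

none

azimuthal sum: -1 + 0 + 1 = 0  ✓
1 ≤ 7 ≤ 7 (triangle on l)  ✓
L = 3 + 4 + 7 = 14 (even)  ✓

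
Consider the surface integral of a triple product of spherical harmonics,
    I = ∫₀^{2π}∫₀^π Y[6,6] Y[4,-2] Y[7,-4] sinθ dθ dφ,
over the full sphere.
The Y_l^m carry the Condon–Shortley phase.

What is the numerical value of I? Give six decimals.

0.000000

l₁+l₂+l₃=17 is odd: 3j(l;000)=0 ⇒ I=0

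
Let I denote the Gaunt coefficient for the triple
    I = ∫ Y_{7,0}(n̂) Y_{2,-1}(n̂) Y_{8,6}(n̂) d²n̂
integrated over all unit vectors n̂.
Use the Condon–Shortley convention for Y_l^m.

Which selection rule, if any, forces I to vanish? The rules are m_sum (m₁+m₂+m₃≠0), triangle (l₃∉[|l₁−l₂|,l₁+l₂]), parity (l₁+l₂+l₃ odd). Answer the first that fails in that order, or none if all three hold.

m_sum

Σmᵢ = 5  ✗
l₃∈[|l₁−l₂|,l₁+l₂]=[5,9], have l₃=8
Σlᵢ = 17 ⇒ odd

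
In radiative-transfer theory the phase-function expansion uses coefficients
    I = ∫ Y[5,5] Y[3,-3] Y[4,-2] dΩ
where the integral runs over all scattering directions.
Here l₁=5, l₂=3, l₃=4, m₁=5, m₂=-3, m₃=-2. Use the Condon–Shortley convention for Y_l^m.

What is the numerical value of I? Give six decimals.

Checks pass: Σm=0; 12 even; l₃=4∈[2,8].
(2·5+1)(2·3+1)(2·4+1) = 693
Δ: 4! 6! 2! / 13! → 1/180180
sum: t=1:−1/576 t=2:+1/144 t=3:−1/576 = 1/288
3j²(5 3 4; 0 0 0) = Δ·Π!·Σ² = 20/1001  (sign +1)
sum: t=0:+1/34560 = 1/34560
3j²(5 3 4; 5 -3 -2) = Δ·Π!·Σ² = 5/286  (sign +1)
combine: 4πI² = 693·20/1001·5/286 = 450/1859
take √, sign +1: I = 0.13879110

0.138791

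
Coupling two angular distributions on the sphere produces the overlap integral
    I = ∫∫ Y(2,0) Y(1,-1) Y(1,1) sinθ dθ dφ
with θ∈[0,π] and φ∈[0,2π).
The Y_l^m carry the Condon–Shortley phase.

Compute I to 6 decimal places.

0.126157

Rules hold: Σm=0, L=4 even, 1≤1≤3.
N = 5·3·3 = 45
Δ = 2!·2!·0!/5! = 1/30
Racah Σ t=1..1: t=1:−1/1 = -1/1
⇒ 3j(2 1 1; 0 0 0)² = 2/15, sgn +1
Racah Σ t=0..0: t=0:+1/4 = 1/4
⇒ 3j(2 1 1; 0 -1 1)² = 1/30, sgn +1
4πI² = N·(3j₀)²·(3jₘ)² = 1/5
I = +1·√(0.2/4π) = 0.12615663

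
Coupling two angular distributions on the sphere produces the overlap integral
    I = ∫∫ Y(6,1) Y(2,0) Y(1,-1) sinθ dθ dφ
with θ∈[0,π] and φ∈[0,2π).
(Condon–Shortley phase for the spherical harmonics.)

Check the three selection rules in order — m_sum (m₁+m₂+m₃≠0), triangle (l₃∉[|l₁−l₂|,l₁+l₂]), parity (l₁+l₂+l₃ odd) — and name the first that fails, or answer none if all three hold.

Σmᵢ = 0  ✓
l₃∈[|l₁−l₂|,l₁+l₂]=[4,8], have l₃=1  ✗
Σlᵢ = 9 ⇒ odd

triangle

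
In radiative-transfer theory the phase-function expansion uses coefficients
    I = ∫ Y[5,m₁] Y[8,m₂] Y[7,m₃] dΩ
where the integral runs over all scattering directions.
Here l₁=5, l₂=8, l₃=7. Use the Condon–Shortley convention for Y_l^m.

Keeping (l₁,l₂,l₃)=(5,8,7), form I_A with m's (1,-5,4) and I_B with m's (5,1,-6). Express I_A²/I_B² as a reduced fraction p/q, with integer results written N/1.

11/15

l's match ⇒ only the (l;m) 3-j factors differ between A and B.
A: triangle coeff Δ(5,8,7) = 1/814773960; Σ_t [0,3]: t=0:+1/522547200 t=1:−1/58060800 t=2:+1/69672960 t=3:−1/783820800 = -1/447897600; (3j)²=11/11628 [(5 8 7; 1 -5 4)], sign=+1
B: triangle coeff Δ(5,8,7) = 1/814773960; Σ_t [0,0]: t=0:+1/6270566400 = 1/6270566400; (3j)²=5/3876 [(5 8 7; 5 1 -6)], sign=-1
I_A²/I_B² = (11/11628)/(5/3876) = 11/15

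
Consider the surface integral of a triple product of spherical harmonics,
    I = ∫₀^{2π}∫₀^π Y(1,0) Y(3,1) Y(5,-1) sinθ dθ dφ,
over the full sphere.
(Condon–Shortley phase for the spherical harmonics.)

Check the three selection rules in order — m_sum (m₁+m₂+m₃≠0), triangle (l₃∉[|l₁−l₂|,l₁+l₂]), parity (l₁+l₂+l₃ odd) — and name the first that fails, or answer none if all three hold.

Σmᵢ = 0  ✓
l₃∈[|l₁−l₂|,l₁+l₂]=[2,4], have l₃=5  ✗
Σlᵢ = 9 ⇒ odd

triangle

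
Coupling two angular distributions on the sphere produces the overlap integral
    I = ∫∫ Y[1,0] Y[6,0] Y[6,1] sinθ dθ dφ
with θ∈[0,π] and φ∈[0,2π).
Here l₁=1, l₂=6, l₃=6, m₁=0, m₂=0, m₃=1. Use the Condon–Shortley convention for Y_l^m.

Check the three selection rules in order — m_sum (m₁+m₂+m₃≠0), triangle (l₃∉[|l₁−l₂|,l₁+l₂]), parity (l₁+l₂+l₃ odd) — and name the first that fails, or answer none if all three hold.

azimuthal sum: 0 + 0 + 1 = 1  ✗
5 ≤ 6 ≤ 7 (triangle on l)
L = 1 + 6 + 6 = 13 (odd)

m_sum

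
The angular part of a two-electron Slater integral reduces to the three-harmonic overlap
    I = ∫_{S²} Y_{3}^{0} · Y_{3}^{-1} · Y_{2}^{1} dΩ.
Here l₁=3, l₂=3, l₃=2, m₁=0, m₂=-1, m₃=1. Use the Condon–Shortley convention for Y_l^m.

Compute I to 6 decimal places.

-0.059471

m-sum 0 ✓  L=8 even ✓  0≤2≤6 ✓
Π(2lᵢ+1) = 7×7×5 = 245
triangle coeff Δ(3,3,2) = 1/3780
Σ_t [1,3]: t=1:−1/24 t=2:+1/4 t=3:−1/24 = 1/6
(3j)²=4/105 [(3 3 2; 0 0 0)], sign=+1
Σ_t [1,2]: t=1:−1/12 t=2:+1/8 = 1/24
(3j)²=1/210 [(3 3 2; 0 -1 1)], sign=-1
⇒ 4πI² = 2/45
I = (-1)√(2/45/(4π)) = -0.05947080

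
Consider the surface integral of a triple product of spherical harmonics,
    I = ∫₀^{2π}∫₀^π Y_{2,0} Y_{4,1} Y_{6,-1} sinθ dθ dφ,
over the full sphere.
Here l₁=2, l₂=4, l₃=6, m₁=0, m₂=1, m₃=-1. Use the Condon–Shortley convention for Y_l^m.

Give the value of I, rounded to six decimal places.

Rules hold: Σm=0, L=12 even, 2≤6≤6.
N = 5·9·13 = 585
Δ = 0!·4!·8!/13! = 1/6435
Racah Σ t=0..0: t=0:+1/2304 = 1/2304
⇒ 3j(2 4 6; 0 0 0)² = 5/143, sgn +1
Racah Σ t=0..0: t=0:+1/2880 = 1/2880
⇒ 3j(2 4 6; 0 1 -1)² = 14/429, sgn -1
4πI² = N·(3j₀)²·(3jₘ)² = 1050/1573
I = -1·√(0.667514/4π) = -0.23047581

-0.230476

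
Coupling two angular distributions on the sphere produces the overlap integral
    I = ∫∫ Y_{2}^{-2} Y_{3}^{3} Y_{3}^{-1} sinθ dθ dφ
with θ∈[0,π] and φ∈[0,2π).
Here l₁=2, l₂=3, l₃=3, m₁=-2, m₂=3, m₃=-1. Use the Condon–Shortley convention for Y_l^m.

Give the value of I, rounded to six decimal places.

0.132981

Rules hold: Σm=0, L=8 even, 1≤3≤5.
N = 5·7·7 = 245
Δ = 2!·2!·4!/9! = 1/3780
Racah Σ t=0..2: t=0:+1/24 t=1:−1/4 t=2:+1/24 = -1/6
⇒ 3j(2 3 3; 0 0 0)² = 4/105, sgn +1
Racah Σ t=2..2: t=2:+1/96 = 1/96
⇒ 3j(2 3 3; -2 3 -1)² = 1/42, sgn +1
4πI² = N·(3j₀)²·(3jₘ)² = 2/9
I = +1·√(0.222222/4π) = 0.13298076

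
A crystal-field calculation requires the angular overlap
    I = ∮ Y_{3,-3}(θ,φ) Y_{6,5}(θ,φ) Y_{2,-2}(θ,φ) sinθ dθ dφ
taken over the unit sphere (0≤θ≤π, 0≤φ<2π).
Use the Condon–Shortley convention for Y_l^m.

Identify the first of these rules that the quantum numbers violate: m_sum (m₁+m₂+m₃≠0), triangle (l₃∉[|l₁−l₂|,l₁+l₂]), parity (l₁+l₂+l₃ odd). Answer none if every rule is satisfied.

triangle

m₁+m₂+m₃ = -3 + 5 − 2 = 0  ✓
triangle: |3−6|=3 ≤ l₃=2 ≤ 3+6=9  ✗
parity: l₁+l₂+l₃ = 11 is odd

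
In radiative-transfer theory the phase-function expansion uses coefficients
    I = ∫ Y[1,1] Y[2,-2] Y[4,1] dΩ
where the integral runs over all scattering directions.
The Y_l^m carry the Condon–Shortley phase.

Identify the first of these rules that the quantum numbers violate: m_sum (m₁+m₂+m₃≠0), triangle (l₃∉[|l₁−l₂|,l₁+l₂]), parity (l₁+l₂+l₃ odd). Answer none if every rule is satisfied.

Σmᵢ = 0  ✓
l₃∈[|l₁−l₂|,l₁+l₂]=[1,3], have l₃=4  ✗
Σlᵢ = 7 ⇒ odd

triangle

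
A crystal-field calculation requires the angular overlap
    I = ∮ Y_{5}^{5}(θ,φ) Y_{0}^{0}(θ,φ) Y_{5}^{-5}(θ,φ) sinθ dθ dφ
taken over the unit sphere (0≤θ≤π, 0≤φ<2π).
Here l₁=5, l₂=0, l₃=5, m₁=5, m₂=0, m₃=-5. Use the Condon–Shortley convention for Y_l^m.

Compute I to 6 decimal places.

m-sum 0 ✓  L=10 even ✓  5≤5≤5 ✓
Π(2lᵢ+1) = 11×1×11 = 121
triangle coeff Δ(5,0,5) = 1/11
Σ_t [0,0]: t=0:+1/14400 = 1/14400
(3j)²=1/11 [(5 0 5; 0 0 0)], sign=-1
Σ_t [0,0]: t=0:+1/3628800 = 1/3628800
(3j)²=1/11 [(5 0 5; 5 0 -5)], sign=+1
⇒ 4πI² = 1/1
I = (-1)√(1/1/(4π)) = -0.28209479

-0.282095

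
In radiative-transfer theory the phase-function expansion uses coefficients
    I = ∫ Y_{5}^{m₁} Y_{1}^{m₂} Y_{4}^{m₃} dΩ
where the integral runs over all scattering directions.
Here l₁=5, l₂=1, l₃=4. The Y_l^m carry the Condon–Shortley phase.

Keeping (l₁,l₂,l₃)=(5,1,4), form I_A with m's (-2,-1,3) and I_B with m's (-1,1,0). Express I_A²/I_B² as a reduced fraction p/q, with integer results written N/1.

1/5

Shared (l₁,l₂,l₃)=(5,1,4): N and (l;000)² cancel in I_A²/I_B².
A: Δ = 2!·8!·0!/11! = 1/495; Racah Σ t=0..0: t=0:+1/10080 = 1/10080; ⇒ 3j(5 1 4; -2 -1 3)² = 1/165, sgn -1
B: Δ = 2!·8!·0!/11! = 1/495; Racah Σ t=2..2: t=2:+1/1152 = 1/1152; ⇒ 3j(5 1 4; -1 1 0)² = 1/33, sgn +1
I_A²/I_B² = (1/165)/(1/33) = 1/5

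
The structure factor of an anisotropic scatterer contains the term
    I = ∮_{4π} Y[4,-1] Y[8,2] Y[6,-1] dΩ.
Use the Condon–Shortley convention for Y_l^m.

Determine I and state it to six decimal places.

Rules hold: Σm=0, L=18 even, 4≤6≤12.
N = 9·17·13 = 1989
Δ = 6!·2!·10!/19! = 1/23279256
Racah Σ t=2..4: t=2:+1/1658880 t=3:−1/518400 t=4:+1/1658880 = -1/1382400
⇒ 3j(4 8 6; 0 0 0)² = 504/46189, sgn -1
Racah Σ t=3..5: t=3:−1/2177280 t=4:+1/829440 t=5:−1/3456000 = 199/435456000
⇒ 3j(4 8 6; -1 2 -1)² = 39601/3879876, sgn -1
4πI² = N·(3j₀)²·(3jₘ)² = 2138454/9653501
I = +1·√(0.221521/4π) = 0.13277081

0.132771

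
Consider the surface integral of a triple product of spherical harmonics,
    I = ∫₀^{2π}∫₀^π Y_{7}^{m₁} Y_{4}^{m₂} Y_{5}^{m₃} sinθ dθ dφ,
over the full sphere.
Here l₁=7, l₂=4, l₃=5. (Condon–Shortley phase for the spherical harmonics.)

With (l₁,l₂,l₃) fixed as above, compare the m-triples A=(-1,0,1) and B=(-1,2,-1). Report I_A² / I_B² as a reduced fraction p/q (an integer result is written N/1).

l's match ⇒ only the (l;m) 3-j factors differ between A and B.
A: triangle coeff Δ(7,4,5) = 1/6126120; Σ_t [2,4]: t=2:+1/138240 t=3:−1/25920 t=4:+1/55296 = -11/829440; (3j)²=11/1326 [(7 4 5; -1 0 1)], sign=-1
B: triangle coeff Δ(7,4,5) = 1/6126120; Σ_t [4,6]: t=4:+1/55296 t=5:−1/86400 t=6:+1/2073600 = 29/4147200; (3j)²=841/145860 [(7 4 5; -1 2 -1)], sign=+1
I_A²/I_B² = (11/1326)/(841/145860) = 1210/841

1210/841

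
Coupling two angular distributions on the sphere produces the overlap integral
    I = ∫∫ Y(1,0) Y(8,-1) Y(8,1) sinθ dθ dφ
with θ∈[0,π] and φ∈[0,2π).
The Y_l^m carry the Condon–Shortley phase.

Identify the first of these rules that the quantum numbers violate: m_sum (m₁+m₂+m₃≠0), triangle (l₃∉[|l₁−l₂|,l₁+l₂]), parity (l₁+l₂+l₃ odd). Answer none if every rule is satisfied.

parity

m₁+m₂+m₃ = 0 − 1 + 1 = 0  ✓
triangle: |1−8|=7 ≤ l₃=8 ≤ 1+8=9  ✓
parity: l₁+l₂+l₃ = 17 is odd  ✗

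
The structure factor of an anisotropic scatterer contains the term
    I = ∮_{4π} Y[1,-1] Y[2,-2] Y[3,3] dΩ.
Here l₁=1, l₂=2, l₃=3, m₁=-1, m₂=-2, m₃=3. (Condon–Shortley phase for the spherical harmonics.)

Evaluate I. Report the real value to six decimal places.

-0.319865

Checks pass: Σm=0; 6 even; l₃=3∈[1,3].
(2·1+1)(2·2+1)(2·3+1) = 105
Δ: 0! 2! 4! / 7! → 1/105
sum: t=0:+1/4 = 1/4
3j²(1 2 3; 0 0 0) = Δ·Π!·Σ² = 3/35  (sign -1)
sum: t=0:+1/48 = 1/48
3j²(1 2 3; -1 -2 3) = Δ·Π!·Σ² = 1/7  (sign +1)
combine: 4πI² = 105·3/35·1/7 = 9/7
take √, sign -1: I = -0.31986543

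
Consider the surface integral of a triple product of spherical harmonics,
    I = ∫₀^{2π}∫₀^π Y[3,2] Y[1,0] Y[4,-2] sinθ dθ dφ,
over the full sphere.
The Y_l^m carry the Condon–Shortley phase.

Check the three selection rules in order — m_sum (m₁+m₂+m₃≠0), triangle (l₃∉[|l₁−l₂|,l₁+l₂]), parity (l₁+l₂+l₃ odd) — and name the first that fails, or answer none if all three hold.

none

Σmᵢ = 0  ✓
l₃∈[|l₁−l₂|,l₁+l₂]=[2,4], have l₃=4  ✓
Σlᵢ = 8 ⇒ even  ✓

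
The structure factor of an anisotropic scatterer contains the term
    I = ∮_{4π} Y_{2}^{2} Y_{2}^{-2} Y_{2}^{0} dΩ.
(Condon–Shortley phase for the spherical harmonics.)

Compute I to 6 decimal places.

-0.180224

m-sum 0 ✓  L=6 even ✓  0≤2≤4 ✓
Π(2lᵢ+1) = 5×5×5 = 125
triangle coeff Δ(2,2,2) = 1/630
Σ_t [0,2]: t=0:+1/8 t=1:−1/1 t=2:+1/8 = -3/4
(3j)²=2/35 [(2 2 2; 0 0 0)], sign=-1
Σ_t [0,0]: t=0:+1/8 = 1/8
(3j)²=2/35 [(2 2 2; 2 -2 0)], sign=+1
⇒ 4πI² = 20/49
I = (-1)√(20/49/(4π)) = -0.18022375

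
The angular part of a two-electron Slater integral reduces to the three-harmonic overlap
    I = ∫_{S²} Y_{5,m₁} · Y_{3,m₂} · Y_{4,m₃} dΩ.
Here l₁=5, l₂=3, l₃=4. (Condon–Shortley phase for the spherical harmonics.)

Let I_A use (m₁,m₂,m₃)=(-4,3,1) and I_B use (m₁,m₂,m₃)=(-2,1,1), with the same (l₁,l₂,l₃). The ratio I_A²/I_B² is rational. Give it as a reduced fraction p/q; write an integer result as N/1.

Shared (l₁,l₂,l₃)=(5,3,4): N and (l;000)² cancel in I_A²/I_B².
A: Δ = 4!·6!·2!/13! = 1/180180; Racah Σ t=4..4: t=4:+1/5760 = 1/5760; ⇒ 3j(5 3 4; -4 3 1)² = 9/286, sgn -1
B: Δ = 4!·6!·2!/13! = 1/180180; Racah Σ t=2..4: t=2:+1/960 t=3:−1/288 t=4:+1/1728 = -1/540; ⇒ 3j(5 3 4; -2 1 1)² = 128/6435, sgn +1
I_A²/I_B² = (9/286)/(128/6435) = 405/256

405/256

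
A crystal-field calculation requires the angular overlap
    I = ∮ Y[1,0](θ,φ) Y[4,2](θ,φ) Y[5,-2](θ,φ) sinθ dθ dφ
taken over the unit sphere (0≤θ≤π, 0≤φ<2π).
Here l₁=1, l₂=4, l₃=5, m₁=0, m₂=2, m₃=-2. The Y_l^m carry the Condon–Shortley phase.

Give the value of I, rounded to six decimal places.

Rules hold: Σm=0, L=10 even, 3≤5≤5.
N = 3·9·11 = 297
Δ = 0!·2!·8!/11! = 1/495
Racah Σ t=0..0: t=0:+1/576 = 1/576
⇒ 3j(1 4 5; 0 0 0)² = 5/99, sgn -1
Racah Σ t=0..0: t=0:+1/1440 = 1/1440
⇒ 3j(1 4 5; 0 2 -2)² = 7/165, sgn -1
4πI² = N·(3j₀)²·(3jₘ)² = 7/11
I = +1·√(0.636364/4π) = 0.22503380

0.225034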